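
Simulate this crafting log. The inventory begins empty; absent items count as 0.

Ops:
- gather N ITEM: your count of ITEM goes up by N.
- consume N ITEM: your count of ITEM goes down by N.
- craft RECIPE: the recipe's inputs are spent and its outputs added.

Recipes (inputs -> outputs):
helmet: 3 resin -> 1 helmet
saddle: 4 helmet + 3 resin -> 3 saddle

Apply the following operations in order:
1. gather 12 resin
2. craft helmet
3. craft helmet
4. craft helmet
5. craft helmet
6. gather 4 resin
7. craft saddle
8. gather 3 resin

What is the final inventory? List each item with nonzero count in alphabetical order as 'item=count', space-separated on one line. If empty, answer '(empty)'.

Answer: resin=4 saddle=3

Derivation:
After 1 (gather 12 resin): resin=12
After 2 (craft helmet): helmet=1 resin=9
After 3 (craft helmet): helmet=2 resin=6
After 4 (craft helmet): helmet=3 resin=3
After 5 (craft helmet): helmet=4
After 6 (gather 4 resin): helmet=4 resin=4
After 7 (craft saddle): resin=1 saddle=3
After 8 (gather 3 resin): resin=4 saddle=3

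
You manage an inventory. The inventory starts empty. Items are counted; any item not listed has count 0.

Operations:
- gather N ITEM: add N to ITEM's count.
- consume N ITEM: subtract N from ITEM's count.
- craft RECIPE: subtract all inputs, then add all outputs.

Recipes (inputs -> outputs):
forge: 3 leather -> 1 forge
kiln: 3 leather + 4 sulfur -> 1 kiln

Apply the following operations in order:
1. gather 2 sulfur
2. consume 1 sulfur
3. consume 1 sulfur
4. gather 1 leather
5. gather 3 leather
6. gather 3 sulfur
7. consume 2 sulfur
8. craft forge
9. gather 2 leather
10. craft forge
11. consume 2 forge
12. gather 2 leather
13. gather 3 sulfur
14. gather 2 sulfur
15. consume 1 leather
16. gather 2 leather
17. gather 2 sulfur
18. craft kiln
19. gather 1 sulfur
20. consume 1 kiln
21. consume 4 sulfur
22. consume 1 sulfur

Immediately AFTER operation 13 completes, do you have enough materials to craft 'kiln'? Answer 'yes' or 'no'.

Answer: no

Derivation:
After 1 (gather 2 sulfur): sulfur=2
After 2 (consume 1 sulfur): sulfur=1
After 3 (consume 1 sulfur): (empty)
After 4 (gather 1 leather): leather=1
After 5 (gather 3 leather): leather=4
After 6 (gather 3 sulfur): leather=4 sulfur=3
After 7 (consume 2 sulfur): leather=4 sulfur=1
After 8 (craft forge): forge=1 leather=1 sulfur=1
After 9 (gather 2 leather): forge=1 leather=3 sulfur=1
After 10 (craft forge): forge=2 sulfur=1
After 11 (consume 2 forge): sulfur=1
After 12 (gather 2 leather): leather=2 sulfur=1
After 13 (gather 3 sulfur): leather=2 sulfur=4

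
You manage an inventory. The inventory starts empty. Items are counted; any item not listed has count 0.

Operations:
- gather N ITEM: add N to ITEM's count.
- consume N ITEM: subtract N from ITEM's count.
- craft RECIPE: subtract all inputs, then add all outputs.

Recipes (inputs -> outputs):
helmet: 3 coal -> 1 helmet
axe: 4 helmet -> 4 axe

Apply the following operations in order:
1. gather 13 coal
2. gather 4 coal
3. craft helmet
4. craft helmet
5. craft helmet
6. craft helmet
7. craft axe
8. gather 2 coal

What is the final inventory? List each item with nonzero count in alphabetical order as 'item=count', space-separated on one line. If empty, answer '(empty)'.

Answer: axe=4 coal=7

Derivation:
After 1 (gather 13 coal): coal=13
After 2 (gather 4 coal): coal=17
After 3 (craft helmet): coal=14 helmet=1
After 4 (craft helmet): coal=11 helmet=2
After 5 (craft helmet): coal=8 helmet=3
After 6 (craft helmet): coal=5 helmet=4
After 7 (craft axe): axe=4 coal=5
After 8 (gather 2 coal): axe=4 coal=7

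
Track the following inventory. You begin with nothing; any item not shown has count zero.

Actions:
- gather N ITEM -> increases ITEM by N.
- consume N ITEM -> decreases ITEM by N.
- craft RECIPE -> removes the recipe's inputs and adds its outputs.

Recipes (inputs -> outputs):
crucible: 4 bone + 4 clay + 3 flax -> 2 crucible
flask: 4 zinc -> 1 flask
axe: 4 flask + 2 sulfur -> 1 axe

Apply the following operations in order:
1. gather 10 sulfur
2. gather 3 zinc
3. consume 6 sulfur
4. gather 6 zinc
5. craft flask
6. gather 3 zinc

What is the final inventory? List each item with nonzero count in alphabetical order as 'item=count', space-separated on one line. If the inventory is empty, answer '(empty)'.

Answer: flask=1 sulfur=4 zinc=8

Derivation:
After 1 (gather 10 sulfur): sulfur=10
After 2 (gather 3 zinc): sulfur=10 zinc=3
After 3 (consume 6 sulfur): sulfur=4 zinc=3
After 4 (gather 6 zinc): sulfur=4 zinc=9
After 5 (craft flask): flask=1 sulfur=4 zinc=5
After 6 (gather 3 zinc): flask=1 sulfur=4 zinc=8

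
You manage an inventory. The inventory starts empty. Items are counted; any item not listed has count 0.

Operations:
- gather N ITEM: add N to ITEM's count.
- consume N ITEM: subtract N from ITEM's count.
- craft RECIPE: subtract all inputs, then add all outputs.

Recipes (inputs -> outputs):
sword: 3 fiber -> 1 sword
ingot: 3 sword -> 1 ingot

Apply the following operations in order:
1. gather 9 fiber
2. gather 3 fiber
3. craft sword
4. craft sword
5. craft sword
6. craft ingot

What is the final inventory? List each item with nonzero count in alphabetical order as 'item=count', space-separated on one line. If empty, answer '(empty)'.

Answer: fiber=3 ingot=1

Derivation:
After 1 (gather 9 fiber): fiber=9
After 2 (gather 3 fiber): fiber=12
After 3 (craft sword): fiber=9 sword=1
After 4 (craft sword): fiber=6 sword=2
After 5 (craft sword): fiber=3 sword=3
After 6 (craft ingot): fiber=3 ingot=1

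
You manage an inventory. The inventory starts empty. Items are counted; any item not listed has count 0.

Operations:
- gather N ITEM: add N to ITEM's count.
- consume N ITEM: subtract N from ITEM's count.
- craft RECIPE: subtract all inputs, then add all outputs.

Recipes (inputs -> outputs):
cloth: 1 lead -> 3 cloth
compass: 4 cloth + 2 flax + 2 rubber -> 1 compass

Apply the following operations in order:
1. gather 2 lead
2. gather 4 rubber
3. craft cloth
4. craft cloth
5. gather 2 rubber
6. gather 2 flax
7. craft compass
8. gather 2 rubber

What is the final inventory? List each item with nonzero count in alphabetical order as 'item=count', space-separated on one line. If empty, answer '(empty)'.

After 1 (gather 2 lead): lead=2
After 2 (gather 4 rubber): lead=2 rubber=4
After 3 (craft cloth): cloth=3 lead=1 rubber=4
After 4 (craft cloth): cloth=6 rubber=4
After 5 (gather 2 rubber): cloth=6 rubber=6
After 6 (gather 2 flax): cloth=6 flax=2 rubber=6
After 7 (craft compass): cloth=2 compass=1 rubber=4
After 8 (gather 2 rubber): cloth=2 compass=1 rubber=6

Answer: cloth=2 compass=1 rubber=6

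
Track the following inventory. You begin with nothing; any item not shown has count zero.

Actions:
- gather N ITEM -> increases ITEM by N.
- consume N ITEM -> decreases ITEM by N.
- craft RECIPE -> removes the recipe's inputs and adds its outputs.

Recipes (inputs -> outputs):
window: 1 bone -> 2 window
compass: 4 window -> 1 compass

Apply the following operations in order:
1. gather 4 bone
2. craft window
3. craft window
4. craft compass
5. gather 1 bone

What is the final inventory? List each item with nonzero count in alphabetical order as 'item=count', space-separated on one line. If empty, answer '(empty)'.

Answer: bone=3 compass=1

Derivation:
After 1 (gather 4 bone): bone=4
After 2 (craft window): bone=3 window=2
After 3 (craft window): bone=2 window=4
After 4 (craft compass): bone=2 compass=1
After 5 (gather 1 bone): bone=3 compass=1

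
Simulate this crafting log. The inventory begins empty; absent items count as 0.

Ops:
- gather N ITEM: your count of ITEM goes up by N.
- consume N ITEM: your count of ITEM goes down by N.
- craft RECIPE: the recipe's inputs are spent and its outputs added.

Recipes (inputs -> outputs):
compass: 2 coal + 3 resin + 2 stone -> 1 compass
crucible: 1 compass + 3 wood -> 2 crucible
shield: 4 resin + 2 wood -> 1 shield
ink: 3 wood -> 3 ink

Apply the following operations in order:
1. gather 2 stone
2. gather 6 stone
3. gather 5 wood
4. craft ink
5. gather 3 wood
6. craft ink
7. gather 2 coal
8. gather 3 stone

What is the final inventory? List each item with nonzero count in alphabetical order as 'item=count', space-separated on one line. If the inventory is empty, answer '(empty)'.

After 1 (gather 2 stone): stone=2
After 2 (gather 6 stone): stone=8
After 3 (gather 5 wood): stone=8 wood=5
After 4 (craft ink): ink=3 stone=8 wood=2
After 5 (gather 3 wood): ink=3 stone=8 wood=5
After 6 (craft ink): ink=6 stone=8 wood=2
After 7 (gather 2 coal): coal=2 ink=6 stone=8 wood=2
After 8 (gather 3 stone): coal=2 ink=6 stone=11 wood=2

Answer: coal=2 ink=6 stone=11 wood=2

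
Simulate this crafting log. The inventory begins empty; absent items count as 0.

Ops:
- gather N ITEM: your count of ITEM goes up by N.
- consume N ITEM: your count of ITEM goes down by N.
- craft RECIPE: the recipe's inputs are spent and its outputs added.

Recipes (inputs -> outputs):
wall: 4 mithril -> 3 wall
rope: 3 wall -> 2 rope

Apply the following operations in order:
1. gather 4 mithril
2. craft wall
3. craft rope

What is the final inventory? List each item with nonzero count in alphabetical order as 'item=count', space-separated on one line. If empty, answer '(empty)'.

Answer: rope=2

Derivation:
After 1 (gather 4 mithril): mithril=4
After 2 (craft wall): wall=3
After 3 (craft rope): rope=2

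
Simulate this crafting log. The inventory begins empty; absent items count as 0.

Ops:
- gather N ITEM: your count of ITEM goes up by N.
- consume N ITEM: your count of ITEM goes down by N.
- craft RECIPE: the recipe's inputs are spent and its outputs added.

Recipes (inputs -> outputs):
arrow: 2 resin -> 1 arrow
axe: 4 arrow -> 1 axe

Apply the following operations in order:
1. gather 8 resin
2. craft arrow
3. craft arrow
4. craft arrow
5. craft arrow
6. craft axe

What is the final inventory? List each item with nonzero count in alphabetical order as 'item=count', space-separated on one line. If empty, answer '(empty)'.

After 1 (gather 8 resin): resin=8
After 2 (craft arrow): arrow=1 resin=6
After 3 (craft arrow): arrow=2 resin=4
After 4 (craft arrow): arrow=3 resin=2
After 5 (craft arrow): arrow=4
After 6 (craft axe): axe=1

Answer: axe=1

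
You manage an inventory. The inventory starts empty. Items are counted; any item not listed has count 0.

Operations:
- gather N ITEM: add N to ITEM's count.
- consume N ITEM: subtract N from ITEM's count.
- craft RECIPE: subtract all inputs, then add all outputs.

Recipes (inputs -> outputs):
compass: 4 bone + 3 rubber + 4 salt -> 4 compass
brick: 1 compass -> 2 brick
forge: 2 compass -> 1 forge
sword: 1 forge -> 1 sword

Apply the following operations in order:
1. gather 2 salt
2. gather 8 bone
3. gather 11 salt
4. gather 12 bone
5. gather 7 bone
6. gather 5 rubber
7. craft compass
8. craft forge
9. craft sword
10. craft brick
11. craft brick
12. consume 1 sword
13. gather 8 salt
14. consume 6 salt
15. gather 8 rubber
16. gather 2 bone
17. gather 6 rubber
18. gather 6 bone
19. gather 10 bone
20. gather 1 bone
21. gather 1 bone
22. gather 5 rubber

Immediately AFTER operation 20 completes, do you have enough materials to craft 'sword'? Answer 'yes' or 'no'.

After 1 (gather 2 salt): salt=2
After 2 (gather 8 bone): bone=8 salt=2
After 3 (gather 11 salt): bone=8 salt=13
After 4 (gather 12 bone): bone=20 salt=13
After 5 (gather 7 bone): bone=27 salt=13
After 6 (gather 5 rubber): bone=27 rubber=5 salt=13
After 7 (craft compass): bone=23 compass=4 rubber=2 salt=9
After 8 (craft forge): bone=23 compass=2 forge=1 rubber=2 salt=9
After 9 (craft sword): bone=23 compass=2 rubber=2 salt=9 sword=1
After 10 (craft brick): bone=23 brick=2 compass=1 rubber=2 salt=9 sword=1
After 11 (craft brick): bone=23 brick=4 rubber=2 salt=9 sword=1
After 12 (consume 1 sword): bone=23 brick=4 rubber=2 salt=9
After 13 (gather 8 salt): bone=23 brick=4 rubber=2 salt=17
After 14 (consume 6 salt): bone=23 brick=4 rubber=2 salt=11
After 15 (gather 8 rubber): bone=23 brick=4 rubber=10 salt=11
After 16 (gather 2 bone): bone=25 brick=4 rubber=10 salt=11
After 17 (gather 6 rubber): bone=25 brick=4 rubber=16 salt=11
After 18 (gather 6 bone): bone=31 brick=4 rubber=16 salt=11
After 19 (gather 10 bone): bone=41 brick=4 rubber=16 salt=11
After 20 (gather 1 bone): bone=42 brick=4 rubber=16 salt=11

Answer: no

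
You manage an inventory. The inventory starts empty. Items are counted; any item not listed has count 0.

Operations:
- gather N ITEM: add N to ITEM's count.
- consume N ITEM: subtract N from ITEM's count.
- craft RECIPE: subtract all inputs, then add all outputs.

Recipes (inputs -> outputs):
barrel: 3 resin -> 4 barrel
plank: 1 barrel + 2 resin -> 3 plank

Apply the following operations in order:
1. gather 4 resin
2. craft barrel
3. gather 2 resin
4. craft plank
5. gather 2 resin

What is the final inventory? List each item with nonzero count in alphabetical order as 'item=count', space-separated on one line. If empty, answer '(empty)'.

After 1 (gather 4 resin): resin=4
After 2 (craft barrel): barrel=4 resin=1
After 3 (gather 2 resin): barrel=4 resin=3
After 4 (craft plank): barrel=3 plank=3 resin=1
After 5 (gather 2 resin): barrel=3 plank=3 resin=3

Answer: barrel=3 plank=3 resin=3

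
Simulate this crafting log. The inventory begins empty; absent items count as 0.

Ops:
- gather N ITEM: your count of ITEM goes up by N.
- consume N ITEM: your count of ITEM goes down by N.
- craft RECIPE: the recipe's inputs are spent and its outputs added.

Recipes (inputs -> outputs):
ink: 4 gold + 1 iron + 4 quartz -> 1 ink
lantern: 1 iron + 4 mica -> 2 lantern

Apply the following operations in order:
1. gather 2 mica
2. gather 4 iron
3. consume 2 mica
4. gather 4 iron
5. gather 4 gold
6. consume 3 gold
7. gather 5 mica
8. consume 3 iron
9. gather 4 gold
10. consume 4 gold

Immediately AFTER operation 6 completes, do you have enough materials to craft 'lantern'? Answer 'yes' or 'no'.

After 1 (gather 2 mica): mica=2
After 2 (gather 4 iron): iron=4 mica=2
After 3 (consume 2 mica): iron=4
After 4 (gather 4 iron): iron=8
After 5 (gather 4 gold): gold=4 iron=8
After 6 (consume 3 gold): gold=1 iron=8

Answer: no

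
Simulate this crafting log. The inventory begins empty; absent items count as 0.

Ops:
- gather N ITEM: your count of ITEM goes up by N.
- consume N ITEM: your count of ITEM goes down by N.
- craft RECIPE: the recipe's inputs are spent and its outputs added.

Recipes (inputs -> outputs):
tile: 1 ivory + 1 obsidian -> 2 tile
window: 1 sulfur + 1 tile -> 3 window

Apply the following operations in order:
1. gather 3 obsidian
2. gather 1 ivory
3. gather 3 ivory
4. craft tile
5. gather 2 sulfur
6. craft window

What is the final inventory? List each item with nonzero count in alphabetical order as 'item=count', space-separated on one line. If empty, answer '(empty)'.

Answer: ivory=3 obsidian=2 sulfur=1 tile=1 window=3

Derivation:
After 1 (gather 3 obsidian): obsidian=3
After 2 (gather 1 ivory): ivory=1 obsidian=3
After 3 (gather 3 ivory): ivory=4 obsidian=3
After 4 (craft tile): ivory=3 obsidian=2 tile=2
After 5 (gather 2 sulfur): ivory=3 obsidian=2 sulfur=2 tile=2
After 6 (craft window): ivory=3 obsidian=2 sulfur=1 tile=1 window=3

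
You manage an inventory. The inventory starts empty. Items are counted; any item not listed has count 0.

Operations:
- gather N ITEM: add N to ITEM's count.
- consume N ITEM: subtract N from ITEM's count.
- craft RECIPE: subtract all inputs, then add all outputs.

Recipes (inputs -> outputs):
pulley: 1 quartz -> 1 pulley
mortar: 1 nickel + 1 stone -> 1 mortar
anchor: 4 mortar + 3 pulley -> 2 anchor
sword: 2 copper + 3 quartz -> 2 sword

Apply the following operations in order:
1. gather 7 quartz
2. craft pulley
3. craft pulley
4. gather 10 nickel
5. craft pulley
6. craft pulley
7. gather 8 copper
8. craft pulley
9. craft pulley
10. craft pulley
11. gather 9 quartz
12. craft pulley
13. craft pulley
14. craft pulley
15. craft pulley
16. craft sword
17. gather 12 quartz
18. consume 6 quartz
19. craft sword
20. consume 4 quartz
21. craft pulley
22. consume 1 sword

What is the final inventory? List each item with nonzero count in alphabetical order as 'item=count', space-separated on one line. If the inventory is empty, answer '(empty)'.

Answer: copper=4 nickel=10 pulley=12 sword=3

Derivation:
After 1 (gather 7 quartz): quartz=7
After 2 (craft pulley): pulley=1 quartz=6
After 3 (craft pulley): pulley=2 quartz=5
After 4 (gather 10 nickel): nickel=10 pulley=2 quartz=5
After 5 (craft pulley): nickel=10 pulley=3 quartz=4
After 6 (craft pulley): nickel=10 pulley=4 quartz=3
After 7 (gather 8 copper): copper=8 nickel=10 pulley=4 quartz=3
After 8 (craft pulley): copper=8 nickel=10 pulley=5 quartz=2
After 9 (craft pulley): copper=8 nickel=10 pulley=6 quartz=1
After 10 (craft pulley): copper=8 nickel=10 pulley=7
After 11 (gather 9 quartz): copper=8 nickel=10 pulley=7 quartz=9
After 12 (craft pulley): copper=8 nickel=10 pulley=8 quartz=8
After 13 (craft pulley): copper=8 nickel=10 pulley=9 quartz=7
After 14 (craft pulley): copper=8 nickel=10 pulley=10 quartz=6
After 15 (craft pulley): copper=8 nickel=10 pulley=11 quartz=5
After 16 (craft sword): copper=6 nickel=10 pulley=11 quartz=2 sword=2
After 17 (gather 12 quartz): copper=6 nickel=10 pulley=11 quartz=14 sword=2
After 18 (consume 6 quartz): copper=6 nickel=10 pulley=11 quartz=8 sword=2
After 19 (craft sword): copper=4 nickel=10 pulley=11 quartz=5 sword=4
After 20 (consume 4 quartz): copper=4 nickel=10 pulley=11 quartz=1 sword=4
After 21 (craft pulley): copper=4 nickel=10 pulley=12 sword=4
After 22 (consume 1 sword): copper=4 nickel=10 pulley=12 sword=3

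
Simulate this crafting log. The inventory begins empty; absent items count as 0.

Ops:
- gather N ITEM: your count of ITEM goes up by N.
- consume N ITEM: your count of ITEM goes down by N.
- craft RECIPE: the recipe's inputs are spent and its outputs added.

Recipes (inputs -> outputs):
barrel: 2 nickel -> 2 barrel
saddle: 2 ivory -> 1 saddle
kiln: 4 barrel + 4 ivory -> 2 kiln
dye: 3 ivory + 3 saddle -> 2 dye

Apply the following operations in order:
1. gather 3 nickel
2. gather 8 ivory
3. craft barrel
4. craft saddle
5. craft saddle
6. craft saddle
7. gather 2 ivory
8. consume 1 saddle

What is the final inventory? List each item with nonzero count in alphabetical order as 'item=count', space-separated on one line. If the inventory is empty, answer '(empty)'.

After 1 (gather 3 nickel): nickel=3
After 2 (gather 8 ivory): ivory=8 nickel=3
After 3 (craft barrel): barrel=2 ivory=8 nickel=1
After 4 (craft saddle): barrel=2 ivory=6 nickel=1 saddle=1
After 5 (craft saddle): barrel=2 ivory=4 nickel=1 saddle=2
After 6 (craft saddle): barrel=2 ivory=2 nickel=1 saddle=3
After 7 (gather 2 ivory): barrel=2 ivory=4 nickel=1 saddle=3
After 8 (consume 1 saddle): barrel=2 ivory=4 nickel=1 saddle=2

Answer: barrel=2 ivory=4 nickel=1 saddle=2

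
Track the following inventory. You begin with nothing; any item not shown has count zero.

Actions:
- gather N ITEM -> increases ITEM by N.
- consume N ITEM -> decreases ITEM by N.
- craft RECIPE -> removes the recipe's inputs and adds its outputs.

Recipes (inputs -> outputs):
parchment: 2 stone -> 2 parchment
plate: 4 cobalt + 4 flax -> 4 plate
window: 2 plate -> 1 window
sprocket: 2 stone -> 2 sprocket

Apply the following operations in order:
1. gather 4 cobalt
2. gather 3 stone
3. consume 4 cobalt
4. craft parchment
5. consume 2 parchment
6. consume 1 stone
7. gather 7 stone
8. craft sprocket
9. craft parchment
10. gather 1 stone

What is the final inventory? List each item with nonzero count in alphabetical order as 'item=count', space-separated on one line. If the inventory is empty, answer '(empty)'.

After 1 (gather 4 cobalt): cobalt=4
After 2 (gather 3 stone): cobalt=4 stone=3
After 3 (consume 4 cobalt): stone=3
After 4 (craft parchment): parchment=2 stone=1
After 5 (consume 2 parchment): stone=1
After 6 (consume 1 stone): (empty)
After 7 (gather 7 stone): stone=7
After 8 (craft sprocket): sprocket=2 stone=5
After 9 (craft parchment): parchment=2 sprocket=2 stone=3
After 10 (gather 1 stone): parchment=2 sprocket=2 stone=4

Answer: parchment=2 sprocket=2 stone=4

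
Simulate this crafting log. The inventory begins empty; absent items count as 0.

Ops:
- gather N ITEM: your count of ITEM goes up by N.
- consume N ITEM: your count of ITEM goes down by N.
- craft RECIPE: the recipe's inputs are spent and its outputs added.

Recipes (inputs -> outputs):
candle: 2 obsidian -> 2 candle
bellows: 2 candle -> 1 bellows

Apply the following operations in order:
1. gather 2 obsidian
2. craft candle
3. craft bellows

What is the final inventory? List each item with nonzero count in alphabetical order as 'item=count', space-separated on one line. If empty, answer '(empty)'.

Answer: bellows=1

Derivation:
After 1 (gather 2 obsidian): obsidian=2
After 2 (craft candle): candle=2
After 3 (craft bellows): bellows=1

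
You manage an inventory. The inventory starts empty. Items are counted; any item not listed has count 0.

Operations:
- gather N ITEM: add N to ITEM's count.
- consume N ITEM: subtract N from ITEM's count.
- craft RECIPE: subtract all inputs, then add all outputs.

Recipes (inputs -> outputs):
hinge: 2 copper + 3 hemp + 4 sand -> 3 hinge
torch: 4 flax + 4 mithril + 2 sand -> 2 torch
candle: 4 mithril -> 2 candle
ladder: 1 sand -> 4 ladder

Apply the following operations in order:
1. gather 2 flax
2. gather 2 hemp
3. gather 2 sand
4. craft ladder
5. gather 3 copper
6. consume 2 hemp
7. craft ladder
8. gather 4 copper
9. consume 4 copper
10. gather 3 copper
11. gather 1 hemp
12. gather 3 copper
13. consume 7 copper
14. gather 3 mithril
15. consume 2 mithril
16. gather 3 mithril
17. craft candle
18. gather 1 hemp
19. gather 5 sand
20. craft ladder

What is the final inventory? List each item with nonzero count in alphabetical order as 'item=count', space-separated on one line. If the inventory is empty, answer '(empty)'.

After 1 (gather 2 flax): flax=2
After 2 (gather 2 hemp): flax=2 hemp=2
After 3 (gather 2 sand): flax=2 hemp=2 sand=2
After 4 (craft ladder): flax=2 hemp=2 ladder=4 sand=1
After 5 (gather 3 copper): copper=3 flax=2 hemp=2 ladder=4 sand=1
After 6 (consume 2 hemp): copper=3 flax=2 ladder=4 sand=1
After 7 (craft ladder): copper=3 flax=2 ladder=8
After 8 (gather 4 copper): copper=7 flax=2 ladder=8
After 9 (consume 4 copper): copper=3 flax=2 ladder=8
After 10 (gather 3 copper): copper=6 flax=2 ladder=8
After 11 (gather 1 hemp): copper=6 flax=2 hemp=1 ladder=8
After 12 (gather 3 copper): copper=9 flax=2 hemp=1 ladder=8
After 13 (consume 7 copper): copper=2 flax=2 hemp=1 ladder=8
After 14 (gather 3 mithril): copper=2 flax=2 hemp=1 ladder=8 mithril=3
After 15 (consume 2 mithril): copper=2 flax=2 hemp=1 ladder=8 mithril=1
After 16 (gather 3 mithril): copper=2 flax=2 hemp=1 ladder=8 mithril=4
After 17 (craft candle): candle=2 copper=2 flax=2 hemp=1 ladder=8
After 18 (gather 1 hemp): candle=2 copper=2 flax=2 hemp=2 ladder=8
After 19 (gather 5 sand): candle=2 copper=2 flax=2 hemp=2 ladder=8 sand=5
After 20 (craft ladder): candle=2 copper=2 flax=2 hemp=2 ladder=12 sand=4

Answer: candle=2 copper=2 flax=2 hemp=2 ladder=12 sand=4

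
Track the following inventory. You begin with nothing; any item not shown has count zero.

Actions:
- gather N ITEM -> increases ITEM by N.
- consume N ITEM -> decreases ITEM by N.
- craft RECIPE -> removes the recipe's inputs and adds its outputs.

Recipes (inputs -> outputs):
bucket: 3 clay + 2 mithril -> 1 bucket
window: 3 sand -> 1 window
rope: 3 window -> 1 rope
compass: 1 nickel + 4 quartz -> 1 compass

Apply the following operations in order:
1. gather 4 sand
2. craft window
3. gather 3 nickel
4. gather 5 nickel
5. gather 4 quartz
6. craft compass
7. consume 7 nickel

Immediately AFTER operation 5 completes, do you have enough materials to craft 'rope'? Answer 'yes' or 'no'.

After 1 (gather 4 sand): sand=4
After 2 (craft window): sand=1 window=1
After 3 (gather 3 nickel): nickel=3 sand=1 window=1
After 4 (gather 5 nickel): nickel=8 sand=1 window=1
After 5 (gather 4 quartz): nickel=8 quartz=4 sand=1 window=1

Answer: no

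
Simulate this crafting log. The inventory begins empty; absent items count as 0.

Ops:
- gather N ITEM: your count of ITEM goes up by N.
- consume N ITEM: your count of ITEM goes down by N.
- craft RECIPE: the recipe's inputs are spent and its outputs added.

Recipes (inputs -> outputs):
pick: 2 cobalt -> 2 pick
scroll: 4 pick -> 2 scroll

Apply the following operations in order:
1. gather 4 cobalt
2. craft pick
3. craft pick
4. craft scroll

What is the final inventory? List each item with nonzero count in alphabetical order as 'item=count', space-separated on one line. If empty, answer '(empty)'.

Answer: scroll=2

Derivation:
After 1 (gather 4 cobalt): cobalt=4
After 2 (craft pick): cobalt=2 pick=2
After 3 (craft pick): pick=4
After 4 (craft scroll): scroll=2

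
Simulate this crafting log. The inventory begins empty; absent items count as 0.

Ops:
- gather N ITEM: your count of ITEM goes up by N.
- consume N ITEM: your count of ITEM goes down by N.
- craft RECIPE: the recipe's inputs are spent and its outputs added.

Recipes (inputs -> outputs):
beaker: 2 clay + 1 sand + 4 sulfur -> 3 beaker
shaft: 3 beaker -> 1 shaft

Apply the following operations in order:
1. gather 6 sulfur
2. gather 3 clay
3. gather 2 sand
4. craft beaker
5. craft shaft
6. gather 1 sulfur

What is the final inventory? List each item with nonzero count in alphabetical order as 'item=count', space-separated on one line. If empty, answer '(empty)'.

After 1 (gather 6 sulfur): sulfur=6
After 2 (gather 3 clay): clay=3 sulfur=6
After 3 (gather 2 sand): clay=3 sand=2 sulfur=6
After 4 (craft beaker): beaker=3 clay=1 sand=1 sulfur=2
After 5 (craft shaft): clay=1 sand=1 shaft=1 sulfur=2
After 6 (gather 1 sulfur): clay=1 sand=1 shaft=1 sulfur=3

Answer: clay=1 sand=1 shaft=1 sulfur=3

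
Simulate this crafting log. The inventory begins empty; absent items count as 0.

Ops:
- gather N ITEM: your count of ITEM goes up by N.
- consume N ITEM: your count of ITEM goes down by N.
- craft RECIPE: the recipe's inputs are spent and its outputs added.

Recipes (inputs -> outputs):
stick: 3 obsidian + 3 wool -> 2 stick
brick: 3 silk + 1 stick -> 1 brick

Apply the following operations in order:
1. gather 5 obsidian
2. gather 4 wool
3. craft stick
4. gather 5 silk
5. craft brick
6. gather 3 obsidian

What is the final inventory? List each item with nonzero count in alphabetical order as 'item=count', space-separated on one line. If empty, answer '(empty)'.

After 1 (gather 5 obsidian): obsidian=5
After 2 (gather 4 wool): obsidian=5 wool=4
After 3 (craft stick): obsidian=2 stick=2 wool=1
After 4 (gather 5 silk): obsidian=2 silk=5 stick=2 wool=1
After 5 (craft brick): brick=1 obsidian=2 silk=2 stick=1 wool=1
After 6 (gather 3 obsidian): brick=1 obsidian=5 silk=2 stick=1 wool=1

Answer: brick=1 obsidian=5 silk=2 stick=1 wool=1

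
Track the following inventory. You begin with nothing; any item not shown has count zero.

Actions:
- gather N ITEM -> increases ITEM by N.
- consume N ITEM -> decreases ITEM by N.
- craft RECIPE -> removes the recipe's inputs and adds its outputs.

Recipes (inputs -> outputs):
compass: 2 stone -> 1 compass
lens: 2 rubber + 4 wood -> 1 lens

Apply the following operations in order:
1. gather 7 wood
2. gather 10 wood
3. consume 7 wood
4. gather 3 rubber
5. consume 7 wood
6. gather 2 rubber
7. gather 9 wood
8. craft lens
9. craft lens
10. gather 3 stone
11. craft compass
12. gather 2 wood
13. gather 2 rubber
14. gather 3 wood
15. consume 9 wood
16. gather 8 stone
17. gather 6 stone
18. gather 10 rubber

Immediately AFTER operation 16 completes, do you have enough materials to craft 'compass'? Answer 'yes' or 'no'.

Answer: yes

Derivation:
After 1 (gather 7 wood): wood=7
After 2 (gather 10 wood): wood=17
After 3 (consume 7 wood): wood=10
After 4 (gather 3 rubber): rubber=3 wood=10
After 5 (consume 7 wood): rubber=3 wood=3
After 6 (gather 2 rubber): rubber=5 wood=3
After 7 (gather 9 wood): rubber=5 wood=12
After 8 (craft lens): lens=1 rubber=3 wood=8
After 9 (craft lens): lens=2 rubber=1 wood=4
After 10 (gather 3 stone): lens=2 rubber=1 stone=3 wood=4
After 11 (craft compass): compass=1 lens=2 rubber=1 stone=1 wood=4
After 12 (gather 2 wood): compass=1 lens=2 rubber=1 stone=1 wood=6
After 13 (gather 2 rubber): compass=1 lens=2 rubber=3 stone=1 wood=6
After 14 (gather 3 wood): compass=1 lens=2 rubber=3 stone=1 wood=9
After 15 (consume 9 wood): compass=1 lens=2 rubber=3 stone=1
After 16 (gather 8 stone): compass=1 lens=2 rubber=3 stone=9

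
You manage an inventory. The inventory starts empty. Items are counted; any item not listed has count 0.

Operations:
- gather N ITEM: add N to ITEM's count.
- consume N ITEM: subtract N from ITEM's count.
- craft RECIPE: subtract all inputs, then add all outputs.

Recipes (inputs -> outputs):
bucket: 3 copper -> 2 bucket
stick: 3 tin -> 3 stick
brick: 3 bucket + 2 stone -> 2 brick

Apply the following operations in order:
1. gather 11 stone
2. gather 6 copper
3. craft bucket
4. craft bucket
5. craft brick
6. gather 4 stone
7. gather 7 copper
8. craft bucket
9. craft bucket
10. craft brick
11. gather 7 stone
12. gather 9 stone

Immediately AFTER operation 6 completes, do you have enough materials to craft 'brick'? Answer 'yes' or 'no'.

Answer: no

Derivation:
After 1 (gather 11 stone): stone=11
After 2 (gather 6 copper): copper=6 stone=11
After 3 (craft bucket): bucket=2 copper=3 stone=11
After 4 (craft bucket): bucket=4 stone=11
After 5 (craft brick): brick=2 bucket=1 stone=9
After 6 (gather 4 stone): brick=2 bucket=1 stone=13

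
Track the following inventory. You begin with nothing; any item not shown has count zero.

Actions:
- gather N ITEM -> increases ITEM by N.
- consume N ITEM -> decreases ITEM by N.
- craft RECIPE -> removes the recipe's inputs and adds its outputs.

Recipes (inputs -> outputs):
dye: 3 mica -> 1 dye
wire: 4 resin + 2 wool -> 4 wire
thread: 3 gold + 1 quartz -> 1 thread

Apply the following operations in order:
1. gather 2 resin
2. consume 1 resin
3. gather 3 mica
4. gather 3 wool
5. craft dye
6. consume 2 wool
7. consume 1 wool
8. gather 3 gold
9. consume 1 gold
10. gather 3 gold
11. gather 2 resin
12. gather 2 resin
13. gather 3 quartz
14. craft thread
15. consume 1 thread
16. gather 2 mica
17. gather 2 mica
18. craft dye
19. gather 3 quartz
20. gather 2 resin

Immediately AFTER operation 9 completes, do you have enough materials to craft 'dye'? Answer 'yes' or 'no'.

Answer: no

Derivation:
After 1 (gather 2 resin): resin=2
After 2 (consume 1 resin): resin=1
After 3 (gather 3 mica): mica=3 resin=1
After 4 (gather 3 wool): mica=3 resin=1 wool=3
After 5 (craft dye): dye=1 resin=1 wool=3
After 6 (consume 2 wool): dye=1 resin=1 wool=1
After 7 (consume 1 wool): dye=1 resin=1
After 8 (gather 3 gold): dye=1 gold=3 resin=1
After 9 (consume 1 gold): dye=1 gold=2 resin=1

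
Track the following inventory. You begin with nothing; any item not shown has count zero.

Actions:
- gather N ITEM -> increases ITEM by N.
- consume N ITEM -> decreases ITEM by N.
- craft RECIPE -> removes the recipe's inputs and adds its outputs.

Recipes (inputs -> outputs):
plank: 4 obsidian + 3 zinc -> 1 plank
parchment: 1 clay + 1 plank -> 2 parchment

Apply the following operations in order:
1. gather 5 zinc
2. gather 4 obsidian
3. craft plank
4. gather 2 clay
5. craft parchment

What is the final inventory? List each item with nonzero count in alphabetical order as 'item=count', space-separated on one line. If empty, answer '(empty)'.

Answer: clay=1 parchment=2 zinc=2

Derivation:
After 1 (gather 5 zinc): zinc=5
After 2 (gather 4 obsidian): obsidian=4 zinc=5
After 3 (craft plank): plank=1 zinc=2
After 4 (gather 2 clay): clay=2 plank=1 zinc=2
After 5 (craft parchment): clay=1 parchment=2 zinc=2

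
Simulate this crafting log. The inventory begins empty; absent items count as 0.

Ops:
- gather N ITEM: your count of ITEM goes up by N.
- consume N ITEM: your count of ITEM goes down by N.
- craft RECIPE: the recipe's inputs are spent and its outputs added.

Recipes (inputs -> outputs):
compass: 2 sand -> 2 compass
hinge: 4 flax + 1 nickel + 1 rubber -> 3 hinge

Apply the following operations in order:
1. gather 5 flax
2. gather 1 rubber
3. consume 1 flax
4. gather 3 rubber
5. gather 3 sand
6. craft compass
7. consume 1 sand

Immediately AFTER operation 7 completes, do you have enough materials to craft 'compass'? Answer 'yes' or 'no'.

Answer: no

Derivation:
After 1 (gather 5 flax): flax=5
After 2 (gather 1 rubber): flax=5 rubber=1
After 3 (consume 1 flax): flax=4 rubber=1
After 4 (gather 3 rubber): flax=4 rubber=4
After 5 (gather 3 sand): flax=4 rubber=4 sand=3
After 6 (craft compass): compass=2 flax=4 rubber=4 sand=1
After 7 (consume 1 sand): compass=2 flax=4 rubber=4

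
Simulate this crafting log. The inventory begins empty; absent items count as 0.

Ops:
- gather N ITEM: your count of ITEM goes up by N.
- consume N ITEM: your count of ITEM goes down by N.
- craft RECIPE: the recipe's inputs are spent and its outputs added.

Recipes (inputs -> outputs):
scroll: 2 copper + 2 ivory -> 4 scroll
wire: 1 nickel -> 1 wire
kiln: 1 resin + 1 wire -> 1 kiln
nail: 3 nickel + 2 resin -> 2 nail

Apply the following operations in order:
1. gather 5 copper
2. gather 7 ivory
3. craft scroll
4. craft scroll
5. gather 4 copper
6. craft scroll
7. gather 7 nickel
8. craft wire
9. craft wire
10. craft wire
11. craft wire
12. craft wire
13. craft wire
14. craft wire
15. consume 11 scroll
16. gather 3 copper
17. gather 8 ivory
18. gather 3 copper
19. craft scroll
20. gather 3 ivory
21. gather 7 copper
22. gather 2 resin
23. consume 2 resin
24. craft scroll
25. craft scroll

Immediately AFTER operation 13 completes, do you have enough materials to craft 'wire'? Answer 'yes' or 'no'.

After 1 (gather 5 copper): copper=5
After 2 (gather 7 ivory): copper=5 ivory=7
After 3 (craft scroll): copper=3 ivory=5 scroll=4
After 4 (craft scroll): copper=1 ivory=3 scroll=8
After 5 (gather 4 copper): copper=5 ivory=3 scroll=8
After 6 (craft scroll): copper=3 ivory=1 scroll=12
After 7 (gather 7 nickel): copper=3 ivory=1 nickel=7 scroll=12
After 8 (craft wire): copper=3 ivory=1 nickel=6 scroll=12 wire=1
After 9 (craft wire): copper=3 ivory=1 nickel=5 scroll=12 wire=2
After 10 (craft wire): copper=3 ivory=1 nickel=4 scroll=12 wire=3
After 11 (craft wire): copper=3 ivory=1 nickel=3 scroll=12 wire=4
After 12 (craft wire): copper=3 ivory=1 nickel=2 scroll=12 wire=5
After 13 (craft wire): copper=3 ivory=1 nickel=1 scroll=12 wire=6

Answer: yes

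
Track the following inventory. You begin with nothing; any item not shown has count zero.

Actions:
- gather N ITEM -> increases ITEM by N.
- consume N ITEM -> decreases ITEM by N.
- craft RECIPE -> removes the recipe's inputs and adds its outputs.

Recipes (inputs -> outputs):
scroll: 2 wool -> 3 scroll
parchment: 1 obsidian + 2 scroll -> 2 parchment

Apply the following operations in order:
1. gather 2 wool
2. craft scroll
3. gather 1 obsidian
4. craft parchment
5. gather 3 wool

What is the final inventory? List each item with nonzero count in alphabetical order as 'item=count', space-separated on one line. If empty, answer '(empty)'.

Answer: parchment=2 scroll=1 wool=3

Derivation:
After 1 (gather 2 wool): wool=2
After 2 (craft scroll): scroll=3
After 3 (gather 1 obsidian): obsidian=1 scroll=3
After 4 (craft parchment): parchment=2 scroll=1
After 5 (gather 3 wool): parchment=2 scroll=1 wool=3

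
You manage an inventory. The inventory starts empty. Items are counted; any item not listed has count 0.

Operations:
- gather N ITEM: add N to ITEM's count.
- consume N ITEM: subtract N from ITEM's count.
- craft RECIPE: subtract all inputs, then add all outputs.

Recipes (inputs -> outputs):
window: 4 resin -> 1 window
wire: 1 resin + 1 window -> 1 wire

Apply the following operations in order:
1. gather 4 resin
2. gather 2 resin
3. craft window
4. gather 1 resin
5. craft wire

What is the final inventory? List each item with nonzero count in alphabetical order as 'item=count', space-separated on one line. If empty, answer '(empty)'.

After 1 (gather 4 resin): resin=4
After 2 (gather 2 resin): resin=6
After 3 (craft window): resin=2 window=1
After 4 (gather 1 resin): resin=3 window=1
After 5 (craft wire): resin=2 wire=1

Answer: resin=2 wire=1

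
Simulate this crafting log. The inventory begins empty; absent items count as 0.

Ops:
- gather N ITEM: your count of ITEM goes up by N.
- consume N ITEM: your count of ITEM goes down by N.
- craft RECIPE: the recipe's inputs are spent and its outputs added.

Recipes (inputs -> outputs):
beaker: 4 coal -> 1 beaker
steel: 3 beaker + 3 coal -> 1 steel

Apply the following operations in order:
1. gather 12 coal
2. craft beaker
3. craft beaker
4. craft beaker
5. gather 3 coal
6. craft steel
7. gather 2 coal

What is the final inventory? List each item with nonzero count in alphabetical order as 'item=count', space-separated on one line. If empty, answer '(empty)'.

After 1 (gather 12 coal): coal=12
After 2 (craft beaker): beaker=1 coal=8
After 3 (craft beaker): beaker=2 coal=4
After 4 (craft beaker): beaker=3
After 5 (gather 3 coal): beaker=3 coal=3
After 6 (craft steel): steel=1
After 7 (gather 2 coal): coal=2 steel=1

Answer: coal=2 steel=1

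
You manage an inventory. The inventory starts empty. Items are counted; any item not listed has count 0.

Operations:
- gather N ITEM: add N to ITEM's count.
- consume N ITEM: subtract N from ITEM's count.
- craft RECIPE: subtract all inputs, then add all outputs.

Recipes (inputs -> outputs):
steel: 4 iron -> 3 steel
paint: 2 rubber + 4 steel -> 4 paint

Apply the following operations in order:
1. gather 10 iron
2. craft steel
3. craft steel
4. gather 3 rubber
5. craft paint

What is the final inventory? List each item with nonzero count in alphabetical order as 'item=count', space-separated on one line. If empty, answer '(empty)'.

After 1 (gather 10 iron): iron=10
After 2 (craft steel): iron=6 steel=3
After 3 (craft steel): iron=2 steel=6
After 4 (gather 3 rubber): iron=2 rubber=3 steel=6
After 5 (craft paint): iron=2 paint=4 rubber=1 steel=2

Answer: iron=2 paint=4 rubber=1 steel=2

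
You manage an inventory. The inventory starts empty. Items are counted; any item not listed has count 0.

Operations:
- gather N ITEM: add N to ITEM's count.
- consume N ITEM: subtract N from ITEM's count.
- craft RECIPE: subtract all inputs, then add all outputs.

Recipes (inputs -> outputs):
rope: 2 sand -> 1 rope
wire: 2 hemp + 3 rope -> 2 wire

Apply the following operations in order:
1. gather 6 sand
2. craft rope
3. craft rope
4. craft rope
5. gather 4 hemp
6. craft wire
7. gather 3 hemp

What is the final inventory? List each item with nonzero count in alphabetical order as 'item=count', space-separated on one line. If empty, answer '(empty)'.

After 1 (gather 6 sand): sand=6
After 2 (craft rope): rope=1 sand=4
After 3 (craft rope): rope=2 sand=2
After 4 (craft rope): rope=3
After 5 (gather 4 hemp): hemp=4 rope=3
After 6 (craft wire): hemp=2 wire=2
After 7 (gather 3 hemp): hemp=5 wire=2

Answer: hemp=5 wire=2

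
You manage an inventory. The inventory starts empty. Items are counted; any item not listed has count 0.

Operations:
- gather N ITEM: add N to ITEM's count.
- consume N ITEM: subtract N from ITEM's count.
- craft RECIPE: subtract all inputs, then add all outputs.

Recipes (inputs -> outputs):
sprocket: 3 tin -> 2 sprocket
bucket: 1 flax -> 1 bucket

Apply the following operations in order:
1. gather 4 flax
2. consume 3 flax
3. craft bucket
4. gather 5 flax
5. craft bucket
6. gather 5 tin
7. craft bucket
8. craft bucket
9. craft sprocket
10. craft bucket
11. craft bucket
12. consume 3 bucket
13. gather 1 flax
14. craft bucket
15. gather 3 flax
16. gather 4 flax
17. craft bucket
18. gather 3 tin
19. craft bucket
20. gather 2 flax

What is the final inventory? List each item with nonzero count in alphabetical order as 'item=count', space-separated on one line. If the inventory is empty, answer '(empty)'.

After 1 (gather 4 flax): flax=4
After 2 (consume 3 flax): flax=1
After 3 (craft bucket): bucket=1
After 4 (gather 5 flax): bucket=1 flax=5
After 5 (craft bucket): bucket=2 flax=4
After 6 (gather 5 tin): bucket=2 flax=4 tin=5
After 7 (craft bucket): bucket=3 flax=3 tin=5
After 8 (craft bucket): bucket=4 flax=2 tin=5
After 9 (craft sprocket): bucket=4 flax=2 sprocket=2 tin=2
After 10 (craft bucket): bucket=5 flax=1 sprocket=2 tin=2
After 11 (craft bucket): bucket=6 sprocket=2 tin=2
After 12 (consume 3 bucket): bucket=3 sprocket=2 tin=2
After 13 (gather 1 flax): bucket=3 flax=1 sprocket=2 tin=2
After 14 (craft bucket): bucket=4 sprocket=2 tin=2
After 15 (gather 3 flax): bucket=4 flax=3 sprocket=2 tin=2
After 16 (gather 4 flax): bucket=4 flax=7 sprocket=2 tin=2
After 17 (craft bucket): bucket=5 flax=6 sprocket=2 tin=2
After 18 (gather 3 tin): bucket=5 flax=6 sprocket=2 tin=5
After 19 (craft bucket): bucket=6 flax=5 sprocket=2 tin=5
After 20 (gather 2 flax): bucket=6 flax=7 sprocket=2 tin=5

Answer: bucket=6 flax=7 sprocket=2 tin=5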